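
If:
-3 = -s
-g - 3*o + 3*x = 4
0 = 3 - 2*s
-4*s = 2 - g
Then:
No Solution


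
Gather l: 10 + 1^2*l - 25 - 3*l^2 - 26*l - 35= -3*l^2 - 25*l - 50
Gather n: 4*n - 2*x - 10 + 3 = 4*n - 2*x - 7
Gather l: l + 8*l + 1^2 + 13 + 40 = 9*l + 54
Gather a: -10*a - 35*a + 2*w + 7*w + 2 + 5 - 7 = -45*a + 9*w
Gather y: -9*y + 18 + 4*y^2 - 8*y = 4*y^2 - 17*y + 18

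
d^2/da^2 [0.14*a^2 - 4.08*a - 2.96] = 0.280000000000000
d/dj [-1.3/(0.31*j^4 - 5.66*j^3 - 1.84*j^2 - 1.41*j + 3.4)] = (1.612*j^3 - 22.074*j^2 - 4.784*j - 1.833)/(-0.31*j^4 + 5.66*j^3 + 1.84*j^2 + 1.41*j - 3.4)^2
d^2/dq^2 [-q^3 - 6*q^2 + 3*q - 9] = -6*q - 12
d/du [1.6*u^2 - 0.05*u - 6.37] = 3.2*u - 0.05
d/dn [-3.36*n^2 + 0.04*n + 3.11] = 0.04 - 6.72*n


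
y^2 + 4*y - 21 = (y - 3)*(y + 7)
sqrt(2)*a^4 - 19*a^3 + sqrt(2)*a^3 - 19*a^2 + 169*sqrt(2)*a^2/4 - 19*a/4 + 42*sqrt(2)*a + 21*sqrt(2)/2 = (a + 1/2)*(a - 6*sqrt(2))*(a - 7*sqrt(2)/2)*(sqrt(2)*a + sqrt(2)/2)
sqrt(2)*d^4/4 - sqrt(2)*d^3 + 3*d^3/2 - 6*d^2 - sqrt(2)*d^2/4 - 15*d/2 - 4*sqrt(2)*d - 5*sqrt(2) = (d/2 + sqrt(2)/2)*(d - 5)*(d + 2*sqrt(2))*(sqrt(2)*d/2 + sqrt(2)/2)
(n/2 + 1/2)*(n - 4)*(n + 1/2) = n^3/2 - 5*n^2/4 - 11*n/4 - 1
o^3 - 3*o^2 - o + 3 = (o - 3)*(o - 1)*(o + 1)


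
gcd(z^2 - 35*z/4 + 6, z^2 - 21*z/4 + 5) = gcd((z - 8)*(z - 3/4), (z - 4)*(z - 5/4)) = 1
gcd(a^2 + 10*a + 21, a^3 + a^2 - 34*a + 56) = a + 7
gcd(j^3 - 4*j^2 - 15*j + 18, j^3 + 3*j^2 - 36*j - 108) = j^2 - 3*j - 18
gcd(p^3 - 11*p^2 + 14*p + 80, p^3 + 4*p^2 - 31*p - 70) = p^2 - 3*p - 10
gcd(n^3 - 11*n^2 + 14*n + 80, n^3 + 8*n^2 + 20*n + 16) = n + 2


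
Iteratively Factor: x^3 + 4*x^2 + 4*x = (x + 2)*(x^2 + 2*x) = (x + 2)^2*(x)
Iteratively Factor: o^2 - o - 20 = (o - 5)*(o + 4)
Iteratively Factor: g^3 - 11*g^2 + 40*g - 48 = (g - 3)*(g^2 - 8*g + 16) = (g - 4)*(g - 3)*(g - 4)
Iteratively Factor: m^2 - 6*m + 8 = (m - 2)*(m - 4)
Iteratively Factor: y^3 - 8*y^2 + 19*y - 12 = (y - 1)*(y^2 - 7*y + 12) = (y - 3)*(y - 1)*(y - 4)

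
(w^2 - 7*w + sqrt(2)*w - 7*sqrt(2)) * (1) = w^2 - 7*w + sqrt(2)*w - 7*sqrt(2)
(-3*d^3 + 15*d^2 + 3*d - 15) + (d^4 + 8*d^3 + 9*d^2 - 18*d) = d^4 + 5*d^3 + 24*d^2 - 15*d - 15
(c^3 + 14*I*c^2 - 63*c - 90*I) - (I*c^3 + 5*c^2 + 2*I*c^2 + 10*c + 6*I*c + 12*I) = c^3 - I*c^3 - 5*c^2 + 12*I*c^2 - 73*c - 6*I*c - 102*I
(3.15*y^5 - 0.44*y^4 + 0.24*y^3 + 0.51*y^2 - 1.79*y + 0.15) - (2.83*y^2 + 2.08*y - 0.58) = 3.15*y^5 - 0.44*y^4 + 0.24*y^3 - 2.32*y^2 - 3.87*y + 0.73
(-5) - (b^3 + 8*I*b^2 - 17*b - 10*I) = -b^3 - 8*I*b^2 + 17*b - 5 + 10*I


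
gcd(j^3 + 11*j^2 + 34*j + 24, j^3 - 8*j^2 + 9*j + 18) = j + 1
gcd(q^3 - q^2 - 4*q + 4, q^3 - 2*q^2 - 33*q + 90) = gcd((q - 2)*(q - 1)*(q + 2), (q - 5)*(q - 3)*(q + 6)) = 1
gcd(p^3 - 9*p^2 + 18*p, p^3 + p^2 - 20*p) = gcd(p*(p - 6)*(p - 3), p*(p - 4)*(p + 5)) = p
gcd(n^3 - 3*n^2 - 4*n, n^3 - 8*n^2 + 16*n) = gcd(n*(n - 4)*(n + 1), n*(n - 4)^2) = n^2 - 4*n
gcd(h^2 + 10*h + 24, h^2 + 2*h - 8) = h + 4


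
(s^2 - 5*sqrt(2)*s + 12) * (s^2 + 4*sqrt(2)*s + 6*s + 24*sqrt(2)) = s^4 - sqrt(2)*s^3 + 6*s^3 - 28*s^2 - 6*sqrt(2)*s^2 - 168*s + 48*sqrt(2)*s + 288*sqrt(2)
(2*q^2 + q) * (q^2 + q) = 2*q^4 + 3*q^3 + q^2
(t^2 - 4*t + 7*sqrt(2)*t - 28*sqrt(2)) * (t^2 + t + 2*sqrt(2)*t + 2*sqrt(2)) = t^4 - 3*t^3 + 9*sqrt(2)*t^3 - 27*sqrt(2)*t^2 + 24*t^2 - 84*t - 36*sqrt(2)*t - 112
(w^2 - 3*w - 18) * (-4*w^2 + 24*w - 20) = -4*w^4 + 36*w^3 - 20*w^2 - 372*w + 360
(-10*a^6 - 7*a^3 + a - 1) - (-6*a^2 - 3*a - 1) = -10*a^6 - 7*a^3 + 6*a^2 + 4*a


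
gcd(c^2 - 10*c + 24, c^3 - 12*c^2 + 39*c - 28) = c - 4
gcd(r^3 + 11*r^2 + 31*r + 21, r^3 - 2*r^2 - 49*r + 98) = r + 7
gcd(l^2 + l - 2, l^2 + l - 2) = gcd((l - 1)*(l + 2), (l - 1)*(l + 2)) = l^2 + l - 2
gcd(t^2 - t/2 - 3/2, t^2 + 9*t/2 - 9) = t - 3/2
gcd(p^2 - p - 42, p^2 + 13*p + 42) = p + 6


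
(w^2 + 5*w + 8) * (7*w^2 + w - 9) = 7*w^4 + 36*w^3 + 52*w^2 - 37*w - 72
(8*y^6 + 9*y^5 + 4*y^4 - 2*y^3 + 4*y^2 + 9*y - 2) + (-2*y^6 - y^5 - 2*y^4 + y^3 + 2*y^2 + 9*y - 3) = 6*y^6 + 8*y^5 + 2*y^4 - y^3 + 6*y^2 + 18*y - 5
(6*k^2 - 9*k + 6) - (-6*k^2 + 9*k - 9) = 12*k^2 - 18*k + 15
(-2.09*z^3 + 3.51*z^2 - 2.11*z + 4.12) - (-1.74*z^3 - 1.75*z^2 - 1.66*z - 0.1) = -0.35*z^3 + 5.26*z^2 - 0.45*z + 4.22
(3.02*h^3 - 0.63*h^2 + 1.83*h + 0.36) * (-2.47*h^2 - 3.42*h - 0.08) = -7.4594*h^5 - 8.7723*h^4 - 2.6071*h^3 - 7.0974*h^2 - 1.3776*h - 0.0288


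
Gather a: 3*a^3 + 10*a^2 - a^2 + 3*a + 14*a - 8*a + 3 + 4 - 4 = 3*a^3 + 9*a^2 + 9*a + 3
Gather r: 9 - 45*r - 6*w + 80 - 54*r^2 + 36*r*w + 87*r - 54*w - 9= -54*r^2 + r*(36*w + 42) - 60*w + 80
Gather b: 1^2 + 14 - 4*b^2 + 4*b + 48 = -4*b^2 + 4*b + 63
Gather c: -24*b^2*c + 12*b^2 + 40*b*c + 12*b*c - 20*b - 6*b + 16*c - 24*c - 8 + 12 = 12*b^2 - 26*b + c*(-24*b^2 + 52*b - 8) + 4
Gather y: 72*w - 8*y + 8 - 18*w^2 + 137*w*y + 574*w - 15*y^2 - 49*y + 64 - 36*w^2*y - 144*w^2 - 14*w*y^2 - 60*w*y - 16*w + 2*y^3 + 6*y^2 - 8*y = -162*w^2 + 630*w + 2*y^3 + y^2*(-14*w - 9) + y*(-36*w^2 + 77*w - 65) + 72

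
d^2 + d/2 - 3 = (d - 3/2)*(d + 2)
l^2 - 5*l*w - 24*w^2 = (l - 8*w)*(l + 3*w)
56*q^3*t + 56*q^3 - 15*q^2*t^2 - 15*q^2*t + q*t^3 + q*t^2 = (-8*q + t)*(-7*q + t)*(q*t + q)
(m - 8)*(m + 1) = m^2 - 7*m - 8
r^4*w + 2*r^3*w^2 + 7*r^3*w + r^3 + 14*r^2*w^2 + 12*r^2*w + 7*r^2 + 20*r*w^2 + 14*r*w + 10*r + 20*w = (r + 2)*(r + 5)*(r + 2*w)*(r*w + 1)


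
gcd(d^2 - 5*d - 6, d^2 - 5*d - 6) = d^2 - 5*d - 6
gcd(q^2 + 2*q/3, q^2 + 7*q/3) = q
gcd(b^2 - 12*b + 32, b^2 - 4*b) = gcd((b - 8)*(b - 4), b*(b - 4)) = b - 4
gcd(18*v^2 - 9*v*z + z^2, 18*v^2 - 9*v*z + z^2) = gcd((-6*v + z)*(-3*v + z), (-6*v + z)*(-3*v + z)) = 18*v^2 - 9*v*z + z^2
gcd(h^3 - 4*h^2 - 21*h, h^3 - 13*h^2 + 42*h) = h^2 - 7*h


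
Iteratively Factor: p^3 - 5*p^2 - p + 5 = (p - 1)*(p^2 - 4*p - 5) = (p - 1)*(p + 1)*(p - 5)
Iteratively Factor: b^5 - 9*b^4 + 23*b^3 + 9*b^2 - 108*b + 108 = (b - 2)*(b^4 - 7*b^3 + 9*b^2 + 27*b - 54) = (b - 3)*(b - 2)*(b^3 - 4*b^2 - 3*b + 18) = (b - 3)^2*(b - 2)*(b^2 - b - 6) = (b - 3)^3*(b - 2)*(b + 2)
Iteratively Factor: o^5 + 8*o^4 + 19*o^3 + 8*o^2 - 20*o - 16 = (o - 1)*(o^4 + 9*o^3 + 28*o^2 + 36*o + 16) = (o - 1)*(o + 2)*(o^3 + 7*o^2 + 14*o + 8) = (o - 1)*(o + 1)*(o + 2)*(o^2 + 6*o + 8) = (o - 1)*(o + 1)*(o + 2)*(o + 4)*(o + 2)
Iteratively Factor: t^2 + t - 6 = (t + 3)*(t - 2)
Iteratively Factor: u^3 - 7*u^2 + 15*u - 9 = (u - 3)*(u^2 - 4*u + 3) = (u - 3)^2*(u - 1)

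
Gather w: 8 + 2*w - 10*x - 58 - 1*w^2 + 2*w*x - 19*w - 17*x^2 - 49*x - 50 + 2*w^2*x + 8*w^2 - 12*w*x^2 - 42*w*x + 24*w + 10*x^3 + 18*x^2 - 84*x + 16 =w^2*(2*x + 7) + w*(-12*x^2 - 40*x + 7) + 10*x^3 + x^2 - 143*x - 84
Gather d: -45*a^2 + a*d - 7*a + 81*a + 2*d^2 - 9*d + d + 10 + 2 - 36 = -45*a^2 + 74*a + 2*d^2 + d*(a - 8) - 24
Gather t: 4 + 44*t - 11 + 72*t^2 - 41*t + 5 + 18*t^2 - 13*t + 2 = 90*t^2 - 10*t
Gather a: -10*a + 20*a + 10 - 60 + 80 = 10*a + 30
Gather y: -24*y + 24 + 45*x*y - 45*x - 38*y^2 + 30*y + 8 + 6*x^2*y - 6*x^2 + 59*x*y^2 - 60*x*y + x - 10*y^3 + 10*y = -6*x^2 - 44*x - 10*y^3 + y^2*(59*x - 38) + y*(6*x^2 - 15*x + 16) + 32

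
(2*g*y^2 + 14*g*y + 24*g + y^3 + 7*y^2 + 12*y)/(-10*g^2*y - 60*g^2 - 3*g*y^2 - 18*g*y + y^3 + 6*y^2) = (y^2 + 7*y + 12)/(-5*g*y - 30*g + y^2 + 6*y)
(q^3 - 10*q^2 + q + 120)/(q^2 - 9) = (q^2 - 13*q + 40)/(q - 3)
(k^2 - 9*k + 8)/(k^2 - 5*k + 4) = (k - 8)/(k - 4)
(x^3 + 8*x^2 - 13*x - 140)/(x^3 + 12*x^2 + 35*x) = (x - 4)/x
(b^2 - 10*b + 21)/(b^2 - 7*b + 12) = (b - 7)/(b - 4)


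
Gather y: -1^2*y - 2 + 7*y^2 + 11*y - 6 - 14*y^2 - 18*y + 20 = -7*y^2 - 8*y + 12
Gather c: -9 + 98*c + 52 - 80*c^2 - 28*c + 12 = -80*c^2 + 70*c + 55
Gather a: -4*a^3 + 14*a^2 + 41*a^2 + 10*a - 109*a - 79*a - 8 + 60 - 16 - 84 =-4*a^3 + 55*a^2 - 178*a - 48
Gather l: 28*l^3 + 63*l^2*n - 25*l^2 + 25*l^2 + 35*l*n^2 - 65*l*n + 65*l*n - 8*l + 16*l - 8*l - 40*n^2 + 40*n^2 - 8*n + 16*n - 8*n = 28*l^3 + 63*l^2*n + 35*l*n^2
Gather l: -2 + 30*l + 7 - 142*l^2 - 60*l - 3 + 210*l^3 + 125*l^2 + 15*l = 210*l^3 - 17*l^2 - 15*l + 2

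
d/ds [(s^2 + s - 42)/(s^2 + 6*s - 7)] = 5/(s^2 - 2*s + 1)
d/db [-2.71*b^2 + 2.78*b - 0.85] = 2.78 - 5.42*b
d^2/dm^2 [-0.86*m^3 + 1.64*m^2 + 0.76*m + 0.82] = 3.28 - 5.16*m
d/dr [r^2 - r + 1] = 2*r - 1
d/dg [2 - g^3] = -3*g^2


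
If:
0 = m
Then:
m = 0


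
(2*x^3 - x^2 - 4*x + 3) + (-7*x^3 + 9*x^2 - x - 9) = -5*x^3 + 8*x^2 - 5*x - 6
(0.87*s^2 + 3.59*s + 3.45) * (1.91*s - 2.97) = 1.6617*s^3 + 4.273*s^2 - 4.0728*s - 10.2465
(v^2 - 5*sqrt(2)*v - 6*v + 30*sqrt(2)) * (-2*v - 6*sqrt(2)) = -2*v^3 + 4*sqrt(2)*v^2 + 12*v^2 - 24*sqrt(2)*v + 60*v - 360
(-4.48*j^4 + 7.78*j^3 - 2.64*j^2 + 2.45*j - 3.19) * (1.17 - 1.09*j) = 4.8832*j^5 - 13.7218*j^4 + 11.9802*j^3 - 5.7593*j^2 + 6.3436*j - 3.7323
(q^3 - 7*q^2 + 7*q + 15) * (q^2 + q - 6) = q^5 - 6*q^4 - 6*q^3 + 64*q^2 - 27*q - 90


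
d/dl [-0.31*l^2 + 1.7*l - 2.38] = 1.7 - 0.62*l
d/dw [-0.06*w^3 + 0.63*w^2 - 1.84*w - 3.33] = -0.18*w^2 + 1.26*w - 1.84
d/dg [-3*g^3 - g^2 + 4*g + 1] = -9*g^2 - 2*g + 4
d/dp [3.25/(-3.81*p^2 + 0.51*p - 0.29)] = (24.765*p - 1.6575)/(3.81*p^2 - 0.51*p + 0.29)^2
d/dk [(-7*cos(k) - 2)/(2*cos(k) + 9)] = 59*sin(k)/(2*cos(k) + 9)^2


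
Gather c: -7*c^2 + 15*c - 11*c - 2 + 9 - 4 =-7*c^2 + 4*c + 3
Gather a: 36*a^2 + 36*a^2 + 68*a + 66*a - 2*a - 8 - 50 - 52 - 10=72*a^2 + 132*a - 120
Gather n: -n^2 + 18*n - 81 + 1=-n^2 + 18*n - 80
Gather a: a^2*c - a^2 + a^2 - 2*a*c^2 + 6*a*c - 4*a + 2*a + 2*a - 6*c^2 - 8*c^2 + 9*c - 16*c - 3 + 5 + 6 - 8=a^2*c + a*(-2*c^2 + 6*c) - 14*c^2 - 7*c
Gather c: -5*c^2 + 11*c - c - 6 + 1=-5*c^2 + 10*c - 5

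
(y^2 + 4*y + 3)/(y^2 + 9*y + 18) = (y + 1)/(y + 6)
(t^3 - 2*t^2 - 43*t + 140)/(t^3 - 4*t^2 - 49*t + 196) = (t - 5)/(t - 7)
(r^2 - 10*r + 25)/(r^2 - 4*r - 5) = (r - 5)/(r + 1)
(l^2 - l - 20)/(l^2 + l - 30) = (l + 4)/(l + 6)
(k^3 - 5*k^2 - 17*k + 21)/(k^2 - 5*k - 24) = (k^2 - 8*k + 7)/(k - 8)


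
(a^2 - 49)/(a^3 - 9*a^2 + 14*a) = (a + 7)/(a*(a - 2))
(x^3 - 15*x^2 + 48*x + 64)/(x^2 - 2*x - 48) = (x^2 - 7*x - 8)/(x + 6)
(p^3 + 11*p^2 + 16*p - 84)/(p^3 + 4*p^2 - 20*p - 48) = (p^2 + 5*p - 14)/(p^2 - 2*p - 8)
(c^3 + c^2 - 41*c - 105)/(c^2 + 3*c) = c - 2 - 35/c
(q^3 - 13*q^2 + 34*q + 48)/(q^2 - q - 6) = (-q^3 + 13*q^2 - 34*q - 48)/(-q^2 + q + 6)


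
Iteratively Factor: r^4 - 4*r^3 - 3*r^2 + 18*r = (r)*(r^3 - 4*r^2 - 3*r + 18) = r*(r - 3)*(r^2 - r - 6) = r*(r - 3)*(r + 2)*(r - 3)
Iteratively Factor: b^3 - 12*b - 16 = (b + 2)*(b^2 - 2*b - 8) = (b + 2)^2*(b - 4)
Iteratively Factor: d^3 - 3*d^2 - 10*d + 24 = (d - 4)*(d^2 + d - 6) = (d - 4)*(d - 2)*(d + 3)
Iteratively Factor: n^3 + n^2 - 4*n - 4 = (n + 2)*(n^2 - n - 2) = (n + 1)*(n + 2)*(n - 2)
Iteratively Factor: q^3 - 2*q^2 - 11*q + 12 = (q + 3)*(q^2 - 5*q + 4) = (q - 4)*(q + 3)*(q - 1)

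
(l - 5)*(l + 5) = l^2 - 25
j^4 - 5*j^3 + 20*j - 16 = (j - 4)*(j - 2)*(j - 1)*(j + 2)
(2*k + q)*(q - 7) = 2*k*q - 14*k + q^2 - 7*q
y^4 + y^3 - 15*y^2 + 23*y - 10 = (y - 2)*(y - 1)^2*(y + 5)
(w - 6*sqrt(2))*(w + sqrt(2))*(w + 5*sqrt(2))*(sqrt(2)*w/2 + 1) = sqrt(2)*w^4/2 + w^3 - 31*sqrt(2)*w^2 - 122*w - 60*sqrt(2)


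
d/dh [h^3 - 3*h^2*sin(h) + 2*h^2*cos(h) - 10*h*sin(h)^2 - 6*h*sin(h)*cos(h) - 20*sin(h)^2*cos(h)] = -2*h^2*sin(h) - 3*h^2*cos(h) + 3*h^2 - 6*h*sin(h) - 10*h*sin(2*h) + 4*h*cos(h) - 6*h*cos(2*h) + 5*sin(h) - 3*sin(2*h) - 15*sin(3*h) + 5*cos(2*h) - 5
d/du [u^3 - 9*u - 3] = 3*u^2 - 9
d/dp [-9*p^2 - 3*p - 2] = -18*p - 3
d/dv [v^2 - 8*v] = 2*v - 8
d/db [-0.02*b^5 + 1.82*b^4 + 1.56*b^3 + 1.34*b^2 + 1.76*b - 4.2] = -0.1*b^4 + 7.28*b^3 + 4.68*b^2 + 2.68*b + 1.76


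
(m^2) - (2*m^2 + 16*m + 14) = -m^2 - 16*m - 14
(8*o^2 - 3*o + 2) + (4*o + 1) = 8*o^2 + o + 3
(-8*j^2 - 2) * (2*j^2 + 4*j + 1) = -16*j^4 - 32*j^3 - 12*j^2 - 8*j - 2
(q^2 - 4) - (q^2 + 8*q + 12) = -8*q - 16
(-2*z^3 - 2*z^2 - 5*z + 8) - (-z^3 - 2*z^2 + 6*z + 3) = -z^3 - 11*z + 5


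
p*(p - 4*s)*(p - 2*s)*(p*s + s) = p^4*s - 6*p^3*s^2 + p^3*s + 8*p^2*s^3 - 6*p^2*s^2 + 8*p*s^3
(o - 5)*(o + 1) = o^2 - 4*o - 5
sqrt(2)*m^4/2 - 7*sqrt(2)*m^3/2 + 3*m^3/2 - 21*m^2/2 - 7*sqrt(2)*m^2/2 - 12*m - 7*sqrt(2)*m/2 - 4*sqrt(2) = (m - 8)*(m + 1)*(m + sqrt(2))*(sqrt(2)*m/2 + 1/2)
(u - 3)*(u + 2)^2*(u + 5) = u^4 + 6*u^3 - 3*u^2 - 52*u - 60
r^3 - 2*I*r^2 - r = r*(r - I)^2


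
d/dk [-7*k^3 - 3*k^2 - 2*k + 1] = -21*k^2 - 6*k - 2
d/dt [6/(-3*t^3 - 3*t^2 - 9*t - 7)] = 18*(3*t^2 + 2*t + 3)/(3*t^3 + 3*t^2 + 9*t + 7)^2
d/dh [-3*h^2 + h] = 1 - 6*h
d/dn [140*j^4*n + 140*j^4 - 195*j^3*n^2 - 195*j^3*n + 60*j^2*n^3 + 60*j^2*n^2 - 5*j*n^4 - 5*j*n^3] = 5*j*(28*j^3 - 78*j^2*n - 39*j^2 + 36*j*n^2 + 24*j*n - 4*n^3 - 3*n^2)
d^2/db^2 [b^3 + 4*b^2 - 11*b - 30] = 6*b + 8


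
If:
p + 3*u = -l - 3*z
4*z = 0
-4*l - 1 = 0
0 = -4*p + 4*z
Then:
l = -1/4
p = 0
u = 1/12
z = 0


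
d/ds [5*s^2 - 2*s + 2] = 10*s - 2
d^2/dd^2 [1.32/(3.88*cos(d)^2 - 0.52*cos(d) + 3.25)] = (-79.487232*(1 - cos(d)^2)^2 + 7.989696*cos(d)^3 + 26.480256*cos(d)^2 - 18.210192*cos(d) + 46.910688)/(3.88*cos(d)^2 - 0.52*cos(d) + 3.25)^3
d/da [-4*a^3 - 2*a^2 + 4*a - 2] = -12*a^2 - 4*a + 4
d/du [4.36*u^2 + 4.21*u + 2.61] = 8.72*u + 4.21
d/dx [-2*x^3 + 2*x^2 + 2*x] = -6*x^2 + 4*x + 2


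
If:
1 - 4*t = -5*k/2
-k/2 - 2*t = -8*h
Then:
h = 7*t/20 - 1/40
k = 8*t/5 - 2/5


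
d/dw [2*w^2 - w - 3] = 4*w - 1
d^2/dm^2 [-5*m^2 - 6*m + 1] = -10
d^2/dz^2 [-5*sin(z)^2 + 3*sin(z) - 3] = -3*sin(z) - 10*cos(2*z)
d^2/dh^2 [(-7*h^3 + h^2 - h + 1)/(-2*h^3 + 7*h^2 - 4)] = 2*(94*h^6 + 12*h^5 - 402*h^4 + 413*h^3 - 279*h^2 + 444*h - 44)/(8*h^9 - 84*h^8 + 294*h^7 - 295*h^6 - 336*h^5 + 588*h^4 + 96*h^3 - 336*h^2 + 64)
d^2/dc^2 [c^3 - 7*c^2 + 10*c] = 6*c - 14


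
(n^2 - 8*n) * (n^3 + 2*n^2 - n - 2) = n^5 - 6*n^4 - 17*n^3 + 6*n^2 + 16*n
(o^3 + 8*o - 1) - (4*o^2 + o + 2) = o^3 - 4*o^2 + 7*o - 3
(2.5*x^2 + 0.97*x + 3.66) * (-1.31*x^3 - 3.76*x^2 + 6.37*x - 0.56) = -3.275*x^5 - 10.6707*x^4 + 7.4832*x^3 - 8.9827*x^2 + 22.771*x - 2.0496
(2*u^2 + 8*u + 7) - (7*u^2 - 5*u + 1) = -5*u^2 + 13*u + 6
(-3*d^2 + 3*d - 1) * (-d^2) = 3*d^4 - 3*d^3 + d^2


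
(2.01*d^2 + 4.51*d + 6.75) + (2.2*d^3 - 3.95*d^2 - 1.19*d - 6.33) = 2.2*d^3 - 1.94*d^2 + 3.32*d + 0.42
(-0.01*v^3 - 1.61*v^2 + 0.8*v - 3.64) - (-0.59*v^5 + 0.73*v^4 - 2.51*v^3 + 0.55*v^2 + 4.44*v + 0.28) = 0.59*v^5 - 0.73*v^4 + 2.5*v^3 - 2.16*v^2 - 3.64*v - 3.92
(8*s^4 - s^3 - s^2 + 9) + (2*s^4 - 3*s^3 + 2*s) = 10*s^4 - 4*s^3 - s^2 + 2*s + 9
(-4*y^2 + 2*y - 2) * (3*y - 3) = -12*y^3 + 18*y^2 - 12*y + 6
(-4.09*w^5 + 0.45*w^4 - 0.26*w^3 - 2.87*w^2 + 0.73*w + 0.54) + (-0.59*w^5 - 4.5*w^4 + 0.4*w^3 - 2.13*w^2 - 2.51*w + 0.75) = -4.68*w^5 - 4.05*w^4 + 0.14*w^3 - 5.0*w^2 - 1.78*w + 1.29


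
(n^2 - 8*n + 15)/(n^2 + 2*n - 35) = (n - 3)/(n + 7)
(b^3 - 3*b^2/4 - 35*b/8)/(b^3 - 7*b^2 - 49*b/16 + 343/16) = 2*b*(2*b - 5)/(4*b^2 - 35*b + 49)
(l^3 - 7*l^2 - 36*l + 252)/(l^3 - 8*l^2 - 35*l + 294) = (l - 6)/(l - 7)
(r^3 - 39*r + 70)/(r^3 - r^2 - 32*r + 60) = (r + 7)/(r + 6)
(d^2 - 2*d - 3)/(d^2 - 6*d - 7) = (d - 3)/(d - 7)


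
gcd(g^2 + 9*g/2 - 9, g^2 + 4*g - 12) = g + 6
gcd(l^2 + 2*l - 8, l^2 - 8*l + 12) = l - 2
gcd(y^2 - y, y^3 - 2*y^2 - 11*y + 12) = y - 1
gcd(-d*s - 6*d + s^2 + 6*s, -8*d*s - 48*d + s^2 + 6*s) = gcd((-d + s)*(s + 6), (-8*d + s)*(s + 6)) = s + 6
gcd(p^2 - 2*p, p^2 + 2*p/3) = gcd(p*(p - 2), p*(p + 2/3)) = p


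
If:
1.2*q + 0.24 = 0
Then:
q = -0.20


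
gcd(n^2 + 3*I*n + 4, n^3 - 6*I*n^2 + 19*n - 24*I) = n - I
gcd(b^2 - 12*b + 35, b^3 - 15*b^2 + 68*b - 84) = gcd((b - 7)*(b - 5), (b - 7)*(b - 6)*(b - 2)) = b - 7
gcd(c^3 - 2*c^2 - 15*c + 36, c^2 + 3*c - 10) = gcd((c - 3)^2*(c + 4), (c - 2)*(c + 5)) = 1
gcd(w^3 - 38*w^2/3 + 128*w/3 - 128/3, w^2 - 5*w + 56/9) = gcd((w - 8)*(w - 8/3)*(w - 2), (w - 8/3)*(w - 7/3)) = w - 8/3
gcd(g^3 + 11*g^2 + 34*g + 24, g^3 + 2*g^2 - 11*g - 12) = g^2 + 5*g + 4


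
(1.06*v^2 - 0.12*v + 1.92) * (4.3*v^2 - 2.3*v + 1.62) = 4.558*v^4 - 2.954*v^3 + 10.2492*v^2 - 4.6104*v + 3.1104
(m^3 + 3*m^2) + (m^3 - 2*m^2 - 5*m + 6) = 2*m^3 + m^2 - 5*m + 6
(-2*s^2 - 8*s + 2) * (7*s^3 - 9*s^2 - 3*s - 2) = -14*s^5 - 38*s^4 + 92*s^3 + 10*s^2 + 10*s - 4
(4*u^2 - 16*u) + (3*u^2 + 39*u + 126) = 7*u^2 + 23*u + 126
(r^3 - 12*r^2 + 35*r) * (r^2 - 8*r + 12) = r^5 - 20*r^4 + 143*r^3 - 424*r^2 + 420*r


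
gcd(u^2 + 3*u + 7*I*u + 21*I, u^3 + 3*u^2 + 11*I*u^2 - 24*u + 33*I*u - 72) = u + 3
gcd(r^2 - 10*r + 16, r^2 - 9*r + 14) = r - 2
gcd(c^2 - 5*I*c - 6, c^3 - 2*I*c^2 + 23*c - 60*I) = c - 3*I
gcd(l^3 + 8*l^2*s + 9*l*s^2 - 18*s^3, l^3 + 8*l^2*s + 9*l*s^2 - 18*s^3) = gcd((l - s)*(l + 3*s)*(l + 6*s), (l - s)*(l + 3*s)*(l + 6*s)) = -l^3 - 8*l^2*s - 9*l*s^2 + 18*s^3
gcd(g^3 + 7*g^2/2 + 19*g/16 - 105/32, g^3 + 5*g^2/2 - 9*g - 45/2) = g + 5/2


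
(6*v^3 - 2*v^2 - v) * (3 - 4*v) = -24*v^4 + 26*v^3 - 2*v^2 - 3*v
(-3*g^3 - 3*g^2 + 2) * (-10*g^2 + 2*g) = 30*g^5 + 24*g^4 - 6*g^3 - 20*g^2 + 4*g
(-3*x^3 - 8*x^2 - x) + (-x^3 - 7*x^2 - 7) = -4*x^3 - 15*x^2 - x - 7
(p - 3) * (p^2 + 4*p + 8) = p^3 + p^2 - 4*p - 24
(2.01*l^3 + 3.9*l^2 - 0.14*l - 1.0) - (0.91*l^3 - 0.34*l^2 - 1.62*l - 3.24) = 1.1*l^3 + 4.24*l^2 + 1.48*l + 2.24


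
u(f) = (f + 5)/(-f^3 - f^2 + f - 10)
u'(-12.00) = 0.00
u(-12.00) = 0.00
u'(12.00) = 0.00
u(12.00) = -0.00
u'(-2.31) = 0.80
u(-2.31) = -0.51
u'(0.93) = 0.08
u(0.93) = -0.55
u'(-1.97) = 0.18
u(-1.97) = -0.37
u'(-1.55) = 0.00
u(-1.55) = -0.34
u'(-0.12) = -0.16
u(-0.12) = -0.48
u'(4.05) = 0.05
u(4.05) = -0.10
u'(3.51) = 0.08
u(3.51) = -0.14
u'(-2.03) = 0.23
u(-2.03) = -0.38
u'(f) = (f + 5)*(3*f^2 + 2*f - 1)/(-f^3 - f^2 + f - 10)^2 + 1/(-f^3 - f^2 + f - 10) = (-f^3 - f^2 + f + (f + 5)*(3*f^2 + 2*f - 1) - 10)/(f^3 + f^2 - f + 10)^2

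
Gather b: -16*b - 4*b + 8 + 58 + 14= 80 - 20*b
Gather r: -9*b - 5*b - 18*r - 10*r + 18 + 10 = -14*b - 28*r + 28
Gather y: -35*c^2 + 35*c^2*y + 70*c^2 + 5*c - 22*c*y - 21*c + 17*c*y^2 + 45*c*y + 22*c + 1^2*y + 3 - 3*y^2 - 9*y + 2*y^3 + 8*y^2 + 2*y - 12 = 35*c^2 + 6*c + 2*y^3 + y^2*(17*c + 5) + y*(35*c^2 + 23*c - 6) - 9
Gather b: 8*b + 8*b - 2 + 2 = 16*b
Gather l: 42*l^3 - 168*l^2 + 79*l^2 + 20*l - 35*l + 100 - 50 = 42*l^3 - 89*l^2 - 15*l + 50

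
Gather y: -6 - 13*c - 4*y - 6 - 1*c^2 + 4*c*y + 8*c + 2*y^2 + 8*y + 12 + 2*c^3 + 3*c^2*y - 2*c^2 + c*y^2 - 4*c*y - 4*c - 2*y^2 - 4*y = 2*c^3 + 3*c^2*y - 3*c^2 + c*y^2 - 9*c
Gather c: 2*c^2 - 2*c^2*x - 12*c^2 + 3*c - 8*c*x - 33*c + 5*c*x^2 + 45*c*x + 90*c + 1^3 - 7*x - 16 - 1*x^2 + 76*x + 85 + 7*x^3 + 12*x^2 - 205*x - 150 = c^2*(-2*x - 10) + c*(5*x^2 + 37*x + 60) + 7*x^3 + 11*x^2 - 136*x - 80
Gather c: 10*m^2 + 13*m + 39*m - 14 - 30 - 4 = 10*m^2 + 52*m - 48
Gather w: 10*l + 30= 10*l + 30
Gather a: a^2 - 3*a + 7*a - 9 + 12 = a^2 + 4*a + 3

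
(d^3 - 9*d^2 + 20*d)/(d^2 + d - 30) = d*(d - 4)/(d + 6)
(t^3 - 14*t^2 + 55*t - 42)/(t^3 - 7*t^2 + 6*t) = (t - 7)/t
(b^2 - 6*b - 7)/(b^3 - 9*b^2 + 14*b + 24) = (b - 7)/(b^2 - 10*b + 24)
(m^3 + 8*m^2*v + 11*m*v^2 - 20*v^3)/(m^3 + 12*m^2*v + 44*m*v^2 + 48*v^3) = (m^2 + 4*m*v - 5*v^2)/(m^2 + 8*m*v + 12*v^2)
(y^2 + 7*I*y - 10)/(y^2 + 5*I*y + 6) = (y^2 + 7*I*y - 10)/(y^2 + 5*I*y + 6)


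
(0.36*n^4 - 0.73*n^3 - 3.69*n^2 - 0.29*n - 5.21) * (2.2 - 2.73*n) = -0.9828*n^5 + 2.7849*n^4 + 8.4677*n^3 - 7.3263*n^2 + 13.5853*n - 11.462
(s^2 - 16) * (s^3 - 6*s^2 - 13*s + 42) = s^5 - 6*s^4 - 29*s^3 + 138*s^2 + 208*s - 672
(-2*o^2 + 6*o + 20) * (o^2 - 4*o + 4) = -2*o^4 + 14*o^3 - 12*o^2 - 56*o + 80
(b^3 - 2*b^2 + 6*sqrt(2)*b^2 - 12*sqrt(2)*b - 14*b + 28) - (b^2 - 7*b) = b^3 - 3*b^2 + 6*sqrt(2)*b^2 - 12*sqrt(2)*b - 7*b + 28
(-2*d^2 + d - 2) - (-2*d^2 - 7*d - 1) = 8*d - 1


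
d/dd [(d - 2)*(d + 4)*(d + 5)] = 3*d^2 + 14*d + 2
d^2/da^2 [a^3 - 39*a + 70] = 6*a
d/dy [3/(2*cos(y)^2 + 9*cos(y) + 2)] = 3*(4*cos(y) + 9)*sin(y)/(9*cos(y) + cos(2*y) + 3)^2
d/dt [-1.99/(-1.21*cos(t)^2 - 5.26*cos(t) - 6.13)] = (4.8158*cos(t) + 10.4674)*sin(t)/(1.21*cos(t)^2 + 5.26*cos(t) + 6.13)^2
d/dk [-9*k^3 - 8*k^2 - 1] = k*(-27*k - 16)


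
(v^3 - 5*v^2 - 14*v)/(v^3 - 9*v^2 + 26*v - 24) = v*(v^2 - 5*v - 14)/(v^3 - 9*v^2 + 26*v - 24)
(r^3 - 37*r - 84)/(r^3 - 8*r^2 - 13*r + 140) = (r + 3)/(r - 5)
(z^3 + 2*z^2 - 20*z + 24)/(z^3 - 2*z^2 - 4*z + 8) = (z + 6)/(z + 2)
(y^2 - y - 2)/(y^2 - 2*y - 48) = (-y^2 + y + 2)/(-y^2 + 2*y + 48)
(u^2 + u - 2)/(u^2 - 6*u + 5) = (u + 2)/(u - 5)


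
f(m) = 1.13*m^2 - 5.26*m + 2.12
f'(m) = 2.26*m - 5.26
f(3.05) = -3.41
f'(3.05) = 1.63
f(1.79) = -3.67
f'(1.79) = -1.21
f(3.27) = -3.00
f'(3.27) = 2.13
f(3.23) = -3.08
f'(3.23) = 2.04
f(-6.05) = 75.30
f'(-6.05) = -18.93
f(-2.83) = 26.06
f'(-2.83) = -11.66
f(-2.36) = 20.83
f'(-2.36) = -10.59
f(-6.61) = 86.26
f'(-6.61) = -20.20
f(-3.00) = 28.07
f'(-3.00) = -12.04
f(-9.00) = 140.99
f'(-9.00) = -25.60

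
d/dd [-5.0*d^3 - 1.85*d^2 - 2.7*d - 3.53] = -15.0*d^2 - 3.7*d - 2.7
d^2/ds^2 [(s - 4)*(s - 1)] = 2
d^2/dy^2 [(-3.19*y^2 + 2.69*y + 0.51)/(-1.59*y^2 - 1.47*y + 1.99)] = (-28.513152*y^3 + 52.824888*y^2 - 58.220712*y + 4.095824)/(4.019679*y^6 + 11.148921*y^5 - 4.785264*y^4 - 24.730839*y^3 + 5.989104*y^2 + 17.464041*y - 7.880599)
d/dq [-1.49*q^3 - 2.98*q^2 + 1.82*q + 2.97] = -4.47*q^2 - 5.96*q + 1.82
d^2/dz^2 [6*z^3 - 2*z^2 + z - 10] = 36*z - 4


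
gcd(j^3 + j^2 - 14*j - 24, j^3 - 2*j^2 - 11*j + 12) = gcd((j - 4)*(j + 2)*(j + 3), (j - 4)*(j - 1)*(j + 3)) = j^2 - j - 12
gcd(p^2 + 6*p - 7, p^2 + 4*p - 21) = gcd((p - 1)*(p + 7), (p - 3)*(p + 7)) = p + 7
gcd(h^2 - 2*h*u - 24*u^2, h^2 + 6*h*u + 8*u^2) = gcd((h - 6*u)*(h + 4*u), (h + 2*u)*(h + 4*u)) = h + 4*u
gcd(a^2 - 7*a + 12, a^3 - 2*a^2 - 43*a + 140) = a - 4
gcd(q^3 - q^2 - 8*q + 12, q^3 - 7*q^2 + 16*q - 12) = q^2 - 4*q + 4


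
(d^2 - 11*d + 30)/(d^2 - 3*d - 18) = (d - 5)/(d + 3)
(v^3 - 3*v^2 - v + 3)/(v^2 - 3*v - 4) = (v^2 - 4*v + 3)/(v - 4)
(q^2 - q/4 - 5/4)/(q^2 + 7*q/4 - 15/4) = (q + 1)/(q + 3)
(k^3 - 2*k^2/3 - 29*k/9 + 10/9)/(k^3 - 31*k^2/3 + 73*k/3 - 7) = (3*k^2 - k - 10)/(3*(k^2 - 10*k + 21))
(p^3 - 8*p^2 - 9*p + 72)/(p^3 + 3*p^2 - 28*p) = (p^3 - 8*p^2 - 9*p + 72)/(p*(p^2 + 3*p - 28))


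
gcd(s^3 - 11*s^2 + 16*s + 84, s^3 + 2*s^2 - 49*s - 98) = s^2 - 5*s - 14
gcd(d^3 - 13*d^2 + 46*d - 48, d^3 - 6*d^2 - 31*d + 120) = d^2 - 11*d + 24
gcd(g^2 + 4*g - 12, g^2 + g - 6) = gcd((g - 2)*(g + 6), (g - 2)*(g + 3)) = g - 2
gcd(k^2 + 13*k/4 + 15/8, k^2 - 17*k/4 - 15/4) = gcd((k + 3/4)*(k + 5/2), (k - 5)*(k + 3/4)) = k + 3/4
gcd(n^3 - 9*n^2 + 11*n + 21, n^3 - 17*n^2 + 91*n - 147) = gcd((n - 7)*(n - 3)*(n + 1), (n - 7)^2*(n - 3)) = n^2 - 10*n + 21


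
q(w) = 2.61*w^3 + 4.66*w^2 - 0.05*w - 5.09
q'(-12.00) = 1015.63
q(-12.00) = -3843.53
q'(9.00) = 718.06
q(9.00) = 2274.61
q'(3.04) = 100.64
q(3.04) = 111.15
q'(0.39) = 4.78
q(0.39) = -4.25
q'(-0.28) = -2.05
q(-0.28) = -4.77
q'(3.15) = 107.00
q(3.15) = 122.57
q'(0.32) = 3.73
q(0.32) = -4.54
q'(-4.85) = 138.93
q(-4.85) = -192.99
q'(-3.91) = 83.21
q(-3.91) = -89.67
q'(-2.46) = 24.41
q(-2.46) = -15.62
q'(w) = 7.83*w^2 + 9.32*w - 0.05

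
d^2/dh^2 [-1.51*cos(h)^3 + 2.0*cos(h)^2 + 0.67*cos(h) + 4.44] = 0.4625*cos(h) - 4.0*cos(2*h) + 3.3975*cos(3*h)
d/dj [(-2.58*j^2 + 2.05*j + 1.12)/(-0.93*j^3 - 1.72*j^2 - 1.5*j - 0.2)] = (-2.3994*j^4 + 3.813*j^3 + 10.5208*j^2 + 4.8848*j + 1.27)/(0.8649*j^6 + 3.1992*j^5 + 5.7484*j^4 + 5.532*j^3 + 2.938*j^2 + 0.6*j + 0.04)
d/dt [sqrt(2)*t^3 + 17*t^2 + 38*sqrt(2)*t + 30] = 3*sqrt(2)*t^2 + 34*t + 38*sqrt(2)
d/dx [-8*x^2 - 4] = -16*x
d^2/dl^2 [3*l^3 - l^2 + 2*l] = 18*l - 2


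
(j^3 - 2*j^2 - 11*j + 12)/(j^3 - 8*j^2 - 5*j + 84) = (j - 1)/(j - 7)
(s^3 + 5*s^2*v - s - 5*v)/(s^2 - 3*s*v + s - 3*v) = (s^2 + 5*s*v - s - 5*v)/(s - 3*v)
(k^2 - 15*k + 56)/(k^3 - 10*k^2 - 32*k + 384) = (k - 7)/(k^2 - 2*k - 48)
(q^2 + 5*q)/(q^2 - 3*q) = (q + 5)/(q - 3)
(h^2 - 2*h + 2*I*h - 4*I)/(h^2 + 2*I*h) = (h - 2)/h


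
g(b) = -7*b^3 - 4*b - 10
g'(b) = -21*b^2 - 4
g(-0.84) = -2.49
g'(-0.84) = -18.82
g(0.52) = -13.06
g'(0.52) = -9.68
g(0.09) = -10.37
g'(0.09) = -4.17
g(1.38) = -33.92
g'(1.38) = -43.99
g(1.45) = -37.14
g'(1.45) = -48.15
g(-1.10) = 3.72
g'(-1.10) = -29.41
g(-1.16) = 5.57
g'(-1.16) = -32.26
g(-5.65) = 1275.13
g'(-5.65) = -674.37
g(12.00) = -12154.00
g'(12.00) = -3028.00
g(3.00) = -211.00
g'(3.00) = -193.00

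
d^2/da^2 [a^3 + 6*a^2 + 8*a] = 6*a + 12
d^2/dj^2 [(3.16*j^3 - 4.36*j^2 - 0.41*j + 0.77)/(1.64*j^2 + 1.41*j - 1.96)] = (50.838456*j^3 - 124.060608*j^2 + 75.6126*j - 27.753054)/(4.410944*j^6 + 11.377008*j^5 - 6.033396*j^4 - 24.390603*j^3 + 7.210644*j^2 + 16.249968*j - 7.529536)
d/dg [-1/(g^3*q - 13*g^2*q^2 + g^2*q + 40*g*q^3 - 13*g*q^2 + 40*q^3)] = (3*g^2 - 26*g*q + 2*g + 40*q^2 - 13*q)/(q*(g^3 - 13*g^2*q + g^2 + 40*g*q^2 - 13*g*q + 40*q^2)^2)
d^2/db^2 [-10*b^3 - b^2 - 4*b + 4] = -60*b - 2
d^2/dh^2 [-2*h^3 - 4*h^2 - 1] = -12*h - 8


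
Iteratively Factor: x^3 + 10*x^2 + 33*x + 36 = (x + 4)*(x^2 + 6*x + 9) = (x + 3)*(x + 4)*(x + 3)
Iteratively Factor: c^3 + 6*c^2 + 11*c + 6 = (c + 1)*(c^2 + 5*c + 6) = (c + 1)*(c + 3)*(c + 2)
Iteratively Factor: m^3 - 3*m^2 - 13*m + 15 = (m + 3)*(m^2 - 6*m + 5) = (m - 1)*(m + 3)*(m - 5)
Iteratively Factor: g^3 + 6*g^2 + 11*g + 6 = (g + 1)*(g^2 + 5*g + 6) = (g + 1)*(g + 3)*(g + 2)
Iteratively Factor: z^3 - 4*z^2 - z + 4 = (z - 1)*(z^2 - 3*z - 4) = (z - 4)*(z - 1)*(z + 1)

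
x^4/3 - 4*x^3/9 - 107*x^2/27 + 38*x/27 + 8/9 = (x/3 + 1)*(x - 4)*(x - 2/3)*(x + 1/3)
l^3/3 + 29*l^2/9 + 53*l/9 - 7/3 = (l/3 + 1)*(l - 1/3)*(l + 7)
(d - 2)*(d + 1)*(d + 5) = d^3 + 4*d^2 - 7*d - 10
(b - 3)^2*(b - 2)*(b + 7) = b^4 - b^3 - 35*b^2 + 129*b - 126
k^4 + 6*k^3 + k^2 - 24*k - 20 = (k - 2)*(k + 1)*(k + 2)*(k + 5)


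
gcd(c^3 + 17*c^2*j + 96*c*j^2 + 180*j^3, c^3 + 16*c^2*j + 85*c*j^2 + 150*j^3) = c^2 + 11*c*j + 30*j^2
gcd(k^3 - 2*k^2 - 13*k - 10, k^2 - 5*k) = k - 5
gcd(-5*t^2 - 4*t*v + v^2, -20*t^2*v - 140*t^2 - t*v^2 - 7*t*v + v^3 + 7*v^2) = 5*t - v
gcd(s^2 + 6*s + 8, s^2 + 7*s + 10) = s + 2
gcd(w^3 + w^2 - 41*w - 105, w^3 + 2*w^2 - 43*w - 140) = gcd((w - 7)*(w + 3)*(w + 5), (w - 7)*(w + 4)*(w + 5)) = w^2 - 2*w - 35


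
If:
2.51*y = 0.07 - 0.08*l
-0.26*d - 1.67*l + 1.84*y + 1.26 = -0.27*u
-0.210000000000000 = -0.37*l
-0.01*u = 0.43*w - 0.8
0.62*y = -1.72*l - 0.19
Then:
No Solution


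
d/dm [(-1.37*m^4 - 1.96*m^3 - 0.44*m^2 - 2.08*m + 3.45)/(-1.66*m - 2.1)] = (6.8226*m^4 + 18.0152*m^3 + 13.0784*m^2 + 1.848*m + 10.095)/(2.7556*m^2 + 6.972*m + 4.41)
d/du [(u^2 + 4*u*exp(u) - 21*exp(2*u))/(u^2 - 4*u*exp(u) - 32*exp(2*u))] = (8*u^3 + 22*u^2*exp(u) - 8*u^2 + 212*u*exp(2*u) - 22*u*exp(u) - 212*exp(2*u))*exp(u)/(u^4 - 8*u^3*exp(u) - 48*u^2*exp(2*u) + 256*u*exp(3*u) + 1024*exp(4*u))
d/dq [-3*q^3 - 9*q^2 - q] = -9*q^2 - 18*q - 1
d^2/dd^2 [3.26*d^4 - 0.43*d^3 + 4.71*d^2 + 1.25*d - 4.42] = 39.12*d^2 - 2.58*d + 9.42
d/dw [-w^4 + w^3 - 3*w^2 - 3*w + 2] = -4*w^3 + 3*w^2 - 6*w - 3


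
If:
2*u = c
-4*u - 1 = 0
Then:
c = -1/2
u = -1/4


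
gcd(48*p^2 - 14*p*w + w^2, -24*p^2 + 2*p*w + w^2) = 1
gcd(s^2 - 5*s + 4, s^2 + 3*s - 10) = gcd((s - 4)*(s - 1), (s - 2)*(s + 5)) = 1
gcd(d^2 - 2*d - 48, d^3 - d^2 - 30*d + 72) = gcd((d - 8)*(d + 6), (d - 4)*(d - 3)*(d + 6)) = d + 6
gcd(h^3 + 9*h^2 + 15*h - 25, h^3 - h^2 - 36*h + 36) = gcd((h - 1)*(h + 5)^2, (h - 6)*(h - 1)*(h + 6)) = h - 1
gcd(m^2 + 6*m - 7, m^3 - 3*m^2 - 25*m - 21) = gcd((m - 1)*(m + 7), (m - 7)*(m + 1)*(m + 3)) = 1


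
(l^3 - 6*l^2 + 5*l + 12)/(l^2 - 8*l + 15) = (l^2 - 3*l - 4)/(l - 5)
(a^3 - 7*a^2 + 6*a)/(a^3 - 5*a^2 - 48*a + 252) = a*(a - 1)/(a^2 + a - 42)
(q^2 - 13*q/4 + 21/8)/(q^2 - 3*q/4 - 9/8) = (4*q - 7)/(4*q + 3)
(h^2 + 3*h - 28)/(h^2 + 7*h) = (h - 4)/h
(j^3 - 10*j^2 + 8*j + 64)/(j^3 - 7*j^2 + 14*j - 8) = (j^2 - 6*j - 16)/(j^2 - 3*j + 2)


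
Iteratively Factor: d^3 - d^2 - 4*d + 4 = (d - 2)*(d^2 + d - 2) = (d - 2)*(d - 1)*(d + 2)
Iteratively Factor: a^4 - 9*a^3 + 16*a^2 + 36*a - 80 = (a - 5)*(a^3 - 4*a^2 - 4*a + 16) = (a - 5)*(a + 2)*(a^2 - 6*a + 8) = (a - 5)*(a - 2)*(a + 2)*(a - 4)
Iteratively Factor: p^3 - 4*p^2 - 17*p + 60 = (p - 3)*(p^2 - p - 20) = (p - 3)*(p + 4)*(p - 5)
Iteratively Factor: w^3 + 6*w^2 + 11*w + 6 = (w + 2)*(w^2 + 4*w + 3) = (w + 1)*(w + 2)*(w + 3)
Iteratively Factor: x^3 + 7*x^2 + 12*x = (x + 3)*(x^2 + 4*x) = (x + 3)*(x + 4)*(x)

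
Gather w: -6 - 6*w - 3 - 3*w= -9*w - 9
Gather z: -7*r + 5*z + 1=-7*r + 5*z + 1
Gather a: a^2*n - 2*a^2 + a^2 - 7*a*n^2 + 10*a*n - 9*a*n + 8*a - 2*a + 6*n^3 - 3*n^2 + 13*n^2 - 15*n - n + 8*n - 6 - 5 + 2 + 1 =a^2*(n - 1) + a*(-7*n^2 + n + 6) + 6*n^3 + 10*n^2 - 8*n - 8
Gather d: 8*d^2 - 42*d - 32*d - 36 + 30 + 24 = 8*d^2 - 74*d + 18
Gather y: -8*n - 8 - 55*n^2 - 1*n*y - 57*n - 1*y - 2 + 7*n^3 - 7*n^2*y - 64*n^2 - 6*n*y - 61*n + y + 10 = 7*n^3 - 119*n^2 - 126*n + y*(-7*n^2 - 7*n)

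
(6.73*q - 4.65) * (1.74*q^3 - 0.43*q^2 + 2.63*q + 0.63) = 11.7102*q^4 - 10.9849*q^3 + 19.6994*q^2 - 7.9896*q - 2.9295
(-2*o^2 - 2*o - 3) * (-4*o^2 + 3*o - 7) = 8*o^4 + 2*o^3 + 20*o^2 + 5*o + 21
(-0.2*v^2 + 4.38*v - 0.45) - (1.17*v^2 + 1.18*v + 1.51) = -1.37*v^2 + 3.2*v - 1.96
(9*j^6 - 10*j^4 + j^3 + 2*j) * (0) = 0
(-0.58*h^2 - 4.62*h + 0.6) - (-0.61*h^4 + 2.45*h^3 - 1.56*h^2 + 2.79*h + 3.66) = 0.61*h^4 - 2.45*h^3 + 0.98*h^2 - 7.41*h - 3.06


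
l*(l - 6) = l^2 - 6*l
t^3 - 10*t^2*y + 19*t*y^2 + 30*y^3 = (t - 6*y)*(t - 5*y)*(t + y)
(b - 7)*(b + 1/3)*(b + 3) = b^3 - 11*b^2/3 - 67*b/3 - 7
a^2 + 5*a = a*(a + 5)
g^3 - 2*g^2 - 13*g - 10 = (g - 5)*(g + 1)*(g + 2)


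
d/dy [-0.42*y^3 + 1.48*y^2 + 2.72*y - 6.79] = -1.26*y^2 + 2.96*y + 2.72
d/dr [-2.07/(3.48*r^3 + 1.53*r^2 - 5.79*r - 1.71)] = (21.6108*r^2 + 6.3342*r - 11.9853)/(3.48*r^3 + 1.53*r^2 - 5.79*r - 1.71)^2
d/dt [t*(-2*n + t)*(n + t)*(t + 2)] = -4*n^2*t - 4*n^2 - 3*n*t^2 - 4*n*t + 4*t^3 + 6*t^2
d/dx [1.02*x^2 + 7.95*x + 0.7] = 2.04*x + 7.95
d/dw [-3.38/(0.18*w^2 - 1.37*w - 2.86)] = (1.2168*w - 4.6306)/(-0.18*w^2 + 1.37*w + 2.86)^2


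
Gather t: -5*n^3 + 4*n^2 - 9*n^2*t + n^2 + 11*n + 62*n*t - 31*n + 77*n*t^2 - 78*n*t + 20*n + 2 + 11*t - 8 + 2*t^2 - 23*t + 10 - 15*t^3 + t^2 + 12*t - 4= -5*n^3 + 5*n^2 - 15*t^3 + t^2*(77*n + 3) + t*(-9*n^2 - 16*n)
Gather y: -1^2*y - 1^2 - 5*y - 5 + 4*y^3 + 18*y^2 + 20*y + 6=4*y^3 + 18*y^2 + 14*y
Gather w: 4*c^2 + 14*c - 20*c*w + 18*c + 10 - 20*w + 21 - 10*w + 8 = 4*c^2 + 32*c + w*(-20*c - 30) + 39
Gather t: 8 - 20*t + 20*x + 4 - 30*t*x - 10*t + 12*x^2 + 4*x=t*(-30*x - 30) + 12*x^2 + 24*x + 12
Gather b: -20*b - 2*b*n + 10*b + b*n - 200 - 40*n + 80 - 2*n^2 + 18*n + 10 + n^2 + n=b*(-n - 10) - n^2 - 21*n - 110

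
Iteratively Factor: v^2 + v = (v)*(v + 1)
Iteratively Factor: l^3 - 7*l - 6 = (l - 3)*(l^2 + 3*l + 2) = (l - 3)*(l + 1)*(l + 2)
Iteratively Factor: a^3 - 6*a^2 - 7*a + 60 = (a - 4)*(a^2 - 2*a - 15) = (a - 5)*(a - 4)*(a + 3)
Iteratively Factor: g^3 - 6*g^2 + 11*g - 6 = (g - 2)*(g^2 - 4*g + 3) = (g - 3)*(g - 2)*(g - 1)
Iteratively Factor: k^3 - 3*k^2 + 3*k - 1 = (k - 1)*(k^2 - 2*k + 1) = (k - 1)^2*(k - 1)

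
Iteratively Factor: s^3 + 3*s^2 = (s)*(s^2 + 3*s) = s^2*(s + 3)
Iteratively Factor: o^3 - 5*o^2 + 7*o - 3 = (o - 3)*(o^2 - 2*o + 1) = (o - 3)*(o - 1)*(o - 1)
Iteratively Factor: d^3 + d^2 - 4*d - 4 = (d + 1)*(d^2 - 4) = (d + 1)*(d + 2)*(d - 2)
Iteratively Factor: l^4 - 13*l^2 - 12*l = (l + 3)*(l^3 - 3*l^2 - 4*l) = l*(l + 3)*(l^2 - 3*l - 4) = l*(l - 4)*(l + 3)*(l + 1)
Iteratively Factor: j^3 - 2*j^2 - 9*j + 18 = (j - 2)*(j^2 - 9) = (j - 3)*(j - 2)*(j + 3)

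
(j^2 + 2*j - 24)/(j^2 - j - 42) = (j - 4)/(j - 7)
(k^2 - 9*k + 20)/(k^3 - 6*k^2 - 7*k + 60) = 1/(k + 3)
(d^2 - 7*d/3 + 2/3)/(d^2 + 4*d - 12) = (d - 1/3)/(d + 6)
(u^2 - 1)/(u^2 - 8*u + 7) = (u + 1)/(u - 7)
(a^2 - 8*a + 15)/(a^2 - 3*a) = (a - 5)/a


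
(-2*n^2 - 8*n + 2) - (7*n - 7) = -2*n^2 - 15*n + 9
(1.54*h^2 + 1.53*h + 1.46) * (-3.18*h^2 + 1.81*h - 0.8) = -4.8972*h^4 - 2.078*h^3 - 3.1055*h^2 + 1.4186*h - 1.168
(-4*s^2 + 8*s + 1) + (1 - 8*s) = 2 - 4*s^2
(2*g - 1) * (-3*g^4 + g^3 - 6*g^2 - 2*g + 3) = -6*g^5 + 5*g^4 - 13*g^3 + 2*g^2 + 8*g - 3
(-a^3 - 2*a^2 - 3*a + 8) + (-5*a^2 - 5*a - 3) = -a^3 - 7*a^2 - 8*a + 5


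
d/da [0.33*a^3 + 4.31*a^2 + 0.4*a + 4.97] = 0.99*a^2 + 8.62*a + 0.4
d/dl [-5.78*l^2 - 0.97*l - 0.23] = -11.56*l - 0.97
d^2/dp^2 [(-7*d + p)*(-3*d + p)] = 2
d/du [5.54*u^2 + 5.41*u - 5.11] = 11.08*u + 5.41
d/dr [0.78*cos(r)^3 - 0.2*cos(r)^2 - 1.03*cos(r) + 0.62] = (-2.34*cos(r)^2 + 0.4*cos(r) + 1.03)*sin(r)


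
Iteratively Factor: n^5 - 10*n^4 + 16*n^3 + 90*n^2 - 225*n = (n - 5)*(n^4 - 5*n^3 - 9*n^2 + 45*n) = n*(n - 5)*(n^3 - 5*n^2 - 9*n + 45) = n*(n - 5)*(n + 3)*(n^2 - 8*n + 15) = n*(n - 5)^2*(n + 3)*(n - 3)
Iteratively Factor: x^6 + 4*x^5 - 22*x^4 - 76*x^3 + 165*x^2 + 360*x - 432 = (x + 3)*(x^5 + x^4 - 25*x^3 - x^2 + 168*x - 144) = (x + 3)*(x + 4)*(x^4 - 3*x^3 - 13*x^2 + 51*x - 36) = (x + 3)*(x + 4)^2*(x^3 - 7*x^2 + 15*x - 9) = (x - 1)*(x + 3)*(x + 4)^2*(x^2 - 6*x + 9) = (x - 3)*(x - 1)*(x + 3)*(x + 4)^2*(x - 3)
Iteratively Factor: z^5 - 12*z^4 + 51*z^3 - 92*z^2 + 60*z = (z - 2)*(z^4 - 10*z^3 + 31*z^2 - 30*z) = (z - 5)*(z - 2)*(z^3 - 5*z^2 + 6*z) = z*(z - 5)*(z - 2)*(z^2 - 5*z + 6) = z*(z - 5)*(z - 3)*(z - 2)*(z - 2)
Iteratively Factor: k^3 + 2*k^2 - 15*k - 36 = (k + 3)*(k^2 - k - 12) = (k - 4)*(k + 3)*(k + 3)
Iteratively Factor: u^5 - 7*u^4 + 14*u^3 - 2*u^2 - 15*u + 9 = (u + 1)*(u^4 - 8*u^3 + 22*u^2 - 24*u + 9) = (u - 3)*(u + 1)*(u^3 - 5*u^2 + 7*u - 3) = (u - 3)^2*(u + 1)*(u^2 - 2*u + 1) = (u - 3)^2*(u - 1)*(u + 1)*(u - 1)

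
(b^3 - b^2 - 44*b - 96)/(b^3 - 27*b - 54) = (b^2 - 4*b - 32)/(b^2 - 3*b - 18)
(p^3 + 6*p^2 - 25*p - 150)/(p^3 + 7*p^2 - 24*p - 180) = (p + 5)/(p + 6)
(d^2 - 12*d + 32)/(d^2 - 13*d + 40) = (d - 4)/(d - 5)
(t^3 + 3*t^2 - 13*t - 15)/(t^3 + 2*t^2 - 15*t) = (t + 1)/t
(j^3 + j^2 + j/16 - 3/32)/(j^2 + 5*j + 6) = (j^3 + j^2 + j/16 - 3/32)/(j^2 + 5*j + 6)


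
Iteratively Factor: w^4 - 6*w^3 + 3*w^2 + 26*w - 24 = (w + 2)*(w^3 - 8*w^2 + 19*w - 12) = (w - 4)*(w + 2)*(w^2 - 4*w + 3) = (w - 4)*(w - 1)*(w + 2)*(w - 3)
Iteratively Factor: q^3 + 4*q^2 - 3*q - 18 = (q - 2)*(q^2 + 6*q + 9) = (q - 2)*(q + 3)*(q + 3)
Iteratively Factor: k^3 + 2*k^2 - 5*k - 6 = (k + 3)*(k^2 - k - 2) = (k - 2)*(k + 3)*(k + 1)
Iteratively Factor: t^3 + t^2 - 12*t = (t + 4)*(t^2 - 3*t) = t*(t + 4)*(t - 3)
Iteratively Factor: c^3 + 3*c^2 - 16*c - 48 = (c - 4)*(c^2 + 7*c + 12) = (c - 4)*(c + 4)*(c + 3)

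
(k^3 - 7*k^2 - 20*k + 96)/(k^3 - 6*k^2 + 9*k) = (k^2 - 4*k - 32)/(k*(k - 3))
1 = 1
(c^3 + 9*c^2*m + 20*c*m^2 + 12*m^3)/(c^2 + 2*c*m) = c + 7*m + 6*m^2/c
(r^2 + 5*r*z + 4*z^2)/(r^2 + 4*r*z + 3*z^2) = (r + 4*z)/(r + 3*z)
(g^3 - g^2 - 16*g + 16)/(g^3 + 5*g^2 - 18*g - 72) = (g^2 + 3*g - 4)/(g^2 + 9*g + 18)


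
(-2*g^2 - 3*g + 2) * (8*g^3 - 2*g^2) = -16*g^5 - 20*g^4 + 22*g^3 - 4*g^2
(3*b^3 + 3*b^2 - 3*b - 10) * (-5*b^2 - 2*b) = -15*b^5 - 21*b^4 + 9*b^3 + 56*b^2 + 20*b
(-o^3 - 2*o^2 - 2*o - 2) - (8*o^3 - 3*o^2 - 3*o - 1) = -9*o^3 + o^2 + o - 1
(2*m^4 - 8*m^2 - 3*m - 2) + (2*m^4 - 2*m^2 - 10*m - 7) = 4*m^4 - 10*m^2 - 13*m - 9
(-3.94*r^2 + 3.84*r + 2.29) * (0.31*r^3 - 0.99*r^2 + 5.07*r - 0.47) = -1.2214*r^5 + 5.091*r^4 - 23.0675*r^3 + 19.0535*r^2 + 9.8055*r - 1.0763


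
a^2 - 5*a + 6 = (a - 3)*(a - 2)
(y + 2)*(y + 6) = y^2 + 8*y + 12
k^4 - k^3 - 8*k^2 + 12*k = k*(k - 2)^2*(k + 3)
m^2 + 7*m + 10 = (m + 2)*(m + 5)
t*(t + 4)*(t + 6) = t^3 + 10*t^2 + 24*t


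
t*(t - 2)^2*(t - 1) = t^4 - 5*t^3 + 8*t^2 - 4*t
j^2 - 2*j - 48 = (j - 8)*(j + 6)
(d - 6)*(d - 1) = d^2 - 7*d + 6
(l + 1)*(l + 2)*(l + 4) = l^3 + 7*l^2 + 14*l + 8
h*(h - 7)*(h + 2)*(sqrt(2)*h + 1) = sqrt(2)*h^4 - 5*sqrt(2)*h^3 + h^3 - 14*sqrt(2)*h^2 - 5*h^2 - 14*h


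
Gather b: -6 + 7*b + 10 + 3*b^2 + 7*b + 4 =3*b^2 + 14*b + 8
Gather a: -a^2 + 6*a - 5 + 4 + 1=-a^2 + 6*a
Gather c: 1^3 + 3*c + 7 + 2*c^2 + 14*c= 2*c^2 + 17*c + 8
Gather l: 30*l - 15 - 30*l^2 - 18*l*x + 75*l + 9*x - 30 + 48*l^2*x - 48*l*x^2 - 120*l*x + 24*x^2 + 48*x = l^2*(48*x - 30) + l*(-48*x^2 - 138*x + 105) + 24*x^2 + 57*x - 45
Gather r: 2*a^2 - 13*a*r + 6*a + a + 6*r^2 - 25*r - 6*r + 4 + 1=2*a^2 + 7*a + 6*r^2 + r*(-13*a - 31) + 5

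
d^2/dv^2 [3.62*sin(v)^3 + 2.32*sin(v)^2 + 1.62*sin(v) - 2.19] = -4.335*sin(v) + 8.145*sin(3*v) + 4.64*cos(2*v)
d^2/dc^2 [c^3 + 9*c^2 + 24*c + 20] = 6*c + 18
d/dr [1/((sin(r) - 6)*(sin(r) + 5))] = (-sin(2*r) + cos(r))/((sin(r) - 6)^2*(sin(r) + 5)^2)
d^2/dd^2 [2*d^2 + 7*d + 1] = 4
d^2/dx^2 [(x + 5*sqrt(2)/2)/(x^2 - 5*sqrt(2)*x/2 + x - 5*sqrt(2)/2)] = 2*((2*x + 5*sqrt(2))*(4*x - 5*sqrt(2) + 2)^2 - 4*(3*x + 1)*(2*x^2 - 5*sqrt(2)*x + 2*x - 5*sqrt(2)))/(2*x^2 - 5*sqrt(2)*x + 2*x - 5*sqrt(2))^3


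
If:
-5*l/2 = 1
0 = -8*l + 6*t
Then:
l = -2/5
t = -8/15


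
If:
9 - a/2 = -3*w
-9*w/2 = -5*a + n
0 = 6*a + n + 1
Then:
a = -58/41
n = 307/41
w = -398/123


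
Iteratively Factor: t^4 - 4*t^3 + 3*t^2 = (t - 3)*(t^3 - t^2) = (t - 3)*(t - 1)*(t^2) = t*(t - 3)*(t - 1)*(t)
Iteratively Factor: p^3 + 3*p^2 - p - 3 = (p + 1)*(p^2 + 2*p - 3) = (p - 1)*(p + 1)*(p + 3)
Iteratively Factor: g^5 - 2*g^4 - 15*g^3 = (g)*(g^4 - 2*g^3 - 15*g^2) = g^2*(g^3 - 2*g^2 - 15*g) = g^2*(g - 5)*(g^2 + 3*g) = g^2*(g - 5)*(g + 3)*(g)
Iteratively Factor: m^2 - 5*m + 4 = (m - 1)*(m - 4)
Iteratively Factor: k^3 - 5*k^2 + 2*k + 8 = (k + 1)*(k^2 - 6*k + 8) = (k - 2)*(k + 1)*(k - 4)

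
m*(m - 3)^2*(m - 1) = m^4 - 7*m^3 + 15*m^2 - 9*m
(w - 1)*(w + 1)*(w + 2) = w^3 + 2*w^2 - w - 2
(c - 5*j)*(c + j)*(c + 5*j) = c^3 + c^2*j - 25*c*j^2 - 25*j^3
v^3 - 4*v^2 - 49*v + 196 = (v - 7)*(v - 4)*(v + 7)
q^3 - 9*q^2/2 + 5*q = q*(q - 5/2)*(q - 2)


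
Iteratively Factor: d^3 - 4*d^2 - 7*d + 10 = (d - 1)*(d^2 - 3*d - 10) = (d - 1)*(d + 2)*(d - 5)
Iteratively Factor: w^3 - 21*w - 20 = (w + 1)*(w^2 - w - 20) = (w + 1)*(w + 4)*(w - 5)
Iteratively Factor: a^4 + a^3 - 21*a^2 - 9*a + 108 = (a - 3)*(a^3 + 4*a^2 - 9*a - 36) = (a - 3)*(a + 3)*(a^2 + a - 12) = (a - 3)*(a + 3)*(a + 4)*(a - 3)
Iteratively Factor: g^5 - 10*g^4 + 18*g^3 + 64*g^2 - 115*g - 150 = (g + 1)*(g^4 - 11*g^3 + 29*g^2 + 35*g - 150) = (g + 1)*(g + 2)*(g^3 - 13*g^2 + 55*g - 75) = (g - 5)*(g + 1)*(g + 2)*(g^2 - 8*g + 15) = (g - 5)^2*(g + 1)*(g + 2)*(g - 3)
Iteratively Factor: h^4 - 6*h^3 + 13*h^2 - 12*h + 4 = (h - 2)*(h^3 - 4*h^2 + 5*h - 2) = (h - 2)*(h - 1)*(h^2 - 3*h + 2) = (h - 2)*(h - 1)^2*(h - 2)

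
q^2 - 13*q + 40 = (q - 8)*(q - 5)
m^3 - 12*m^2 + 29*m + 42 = (m - 7)*(m - 6)*(m + 1)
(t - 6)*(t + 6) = t^2 - 36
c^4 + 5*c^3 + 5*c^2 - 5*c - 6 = (c - 1)*(c + 1)*(c + 2)*(c + 3)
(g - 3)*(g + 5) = g^2 + 2*g - 15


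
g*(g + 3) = g^2 + 3*g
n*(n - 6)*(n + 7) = n^3 + n^2 - 42*n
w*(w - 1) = w^2 - w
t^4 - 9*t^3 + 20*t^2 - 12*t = t*(t - 6)*(t - 2)*(t - 1)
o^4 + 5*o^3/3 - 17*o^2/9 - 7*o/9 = o*(o - 1)*(o + 1/3)*(o + 7/3)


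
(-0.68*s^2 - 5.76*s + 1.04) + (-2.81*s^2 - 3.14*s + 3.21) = -3.49*s^2 - 8.9*s + 4.25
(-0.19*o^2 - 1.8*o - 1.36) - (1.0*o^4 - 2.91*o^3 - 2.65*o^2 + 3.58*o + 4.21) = -1.0*o^4 + 2.91*o^3 + 2.46*o^2 - 5.38*o - 5.57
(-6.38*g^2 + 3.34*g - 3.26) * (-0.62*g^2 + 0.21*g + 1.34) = 3.9556*g^4 - 3.4106*g^3 - 5.8266*g^2 + 3.791*g - 4.3684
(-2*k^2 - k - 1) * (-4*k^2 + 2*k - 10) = 8*k^4 + 22*k^2 + 8*k + 10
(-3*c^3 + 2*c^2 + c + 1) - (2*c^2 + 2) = -3*c^3 + c - 1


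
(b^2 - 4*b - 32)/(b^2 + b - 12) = (b - 8)/(b - 3)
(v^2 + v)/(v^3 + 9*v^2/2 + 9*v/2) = 2*(v + 1)/(2*v^2 + 9*v + 9)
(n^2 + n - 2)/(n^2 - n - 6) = (n - 1)/(n - 3)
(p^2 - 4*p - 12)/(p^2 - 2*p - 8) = (p - 6)/(p - 4)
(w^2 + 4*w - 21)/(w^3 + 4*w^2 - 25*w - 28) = (w - 3)/(w^2 - 3*w - 4)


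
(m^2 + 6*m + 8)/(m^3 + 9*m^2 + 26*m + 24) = 1/(m + 3)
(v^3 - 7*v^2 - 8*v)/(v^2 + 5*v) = (v^2 - 7*v - 8)/(v + 5)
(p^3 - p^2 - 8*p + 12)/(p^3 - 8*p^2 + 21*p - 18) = (p^2 + p - 6)/(p^2 - 6*p + 9)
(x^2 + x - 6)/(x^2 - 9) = (x - 2)/(x - 3)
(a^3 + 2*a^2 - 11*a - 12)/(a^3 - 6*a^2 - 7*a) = (a^2 + a - 12)/(a*(a - 7))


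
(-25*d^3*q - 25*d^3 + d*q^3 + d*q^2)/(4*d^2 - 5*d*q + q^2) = d*(-25*d^2*q - 25*d^2 + q^3 + q^2)/(4*d^2 - 5*d*q + q^2)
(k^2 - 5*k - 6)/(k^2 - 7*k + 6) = (k + 1)/(k - 1)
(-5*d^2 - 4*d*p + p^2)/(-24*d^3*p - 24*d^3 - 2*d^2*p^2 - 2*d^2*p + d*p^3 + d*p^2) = (5*d^2 + 4*d*p - p^2)/(d*(24*d^2*p + 24*d^2 + 2*d*p^2 + 2*d*p - p^3 - p^2))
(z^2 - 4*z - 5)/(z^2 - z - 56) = (-z^2 + 4*z + 5)/(-z^2 + z + 56)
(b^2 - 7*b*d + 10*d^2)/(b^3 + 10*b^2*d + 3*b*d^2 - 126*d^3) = (b^2 - 7*b*d + 10*d^2)/(b^3 + 10*b^2*d + 3*b*d^2 - 126*d^3)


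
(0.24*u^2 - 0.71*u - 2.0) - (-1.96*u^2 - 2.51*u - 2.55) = 2.2*u^2 + 1.8*u + 0.55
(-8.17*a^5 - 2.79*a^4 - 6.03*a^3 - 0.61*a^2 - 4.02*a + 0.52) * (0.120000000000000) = -0.9804*a^5 - 0.3348*a^4 - 0.7236*a^3 - 0.0732*a^2 - 0.4824*a + 0.0624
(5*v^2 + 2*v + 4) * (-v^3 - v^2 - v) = -5*v^5 - 7*v^4 - 11*v^3 - 6*v^2 - 4*v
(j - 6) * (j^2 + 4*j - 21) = j^3 - 2*j^2 - 45*j + 126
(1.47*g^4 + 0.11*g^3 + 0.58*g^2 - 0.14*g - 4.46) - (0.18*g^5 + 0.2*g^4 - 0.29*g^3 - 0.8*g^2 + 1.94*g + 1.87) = -0.18*g^5 + 1.27*g^4 + 0.4*g^3 + 1.38*g^2 - 2.08*g - 6.33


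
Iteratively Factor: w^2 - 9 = (w + 3)*(w - 3)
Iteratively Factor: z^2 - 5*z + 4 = (z - 1)*(z - 4)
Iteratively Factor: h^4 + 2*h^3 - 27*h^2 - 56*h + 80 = (h - 5)*(h^3 + 7*h^2 + 8*h - 16) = (h - 5)*(h - 1)*(h^2 + 8*h + 16) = (h - 5)*(h - 1)*(h + 4)*(h + 4)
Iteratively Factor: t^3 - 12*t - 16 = (t - 4)*(t^2 + 4*t + 4) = (t - 4)*(t + 2)*(t + 2)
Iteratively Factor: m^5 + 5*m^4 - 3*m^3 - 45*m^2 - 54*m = (m + 3)*(m^4 + 2*m^3 - 9*m^2 - 18*m) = (m - 3)*(m + 3)*(m^3 + 5*m^2 + 6*m) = (m - 3)*(m + 2)*(m + 3)*(m^2 + 3*m) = (m - 3)*(m + 2)*(m + 3)^2*(m)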